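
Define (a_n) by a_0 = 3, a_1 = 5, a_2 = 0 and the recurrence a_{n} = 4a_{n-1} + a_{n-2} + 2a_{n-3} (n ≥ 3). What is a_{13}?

The ordinary generating function has denominator 1 - 4z - z^2 - 2z^3.
Iterating the recurrence: a_0,…,a_{13} = 3, 5, 0, 11, 54, 227, 984, 4271, 18522, 80327, 348372, 1510859, 6552462, 28417451.

28417451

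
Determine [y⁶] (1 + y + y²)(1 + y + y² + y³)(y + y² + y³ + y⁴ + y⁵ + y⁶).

(1 + y + y²) has coefficients 1,1,1 for degrees 0…2.
(1 + y + y² + y³) has coefficients 1,1,1,1,0,0,0 for degrees 0…6.
Finally multiplying by (y + y² + y³ + y⁴ + y⁵ + y⁶), the product of all factors after the first has coefficients 0,1,2,3,4,4,4 for degrees 0…6.
[y⁶] = 1·4 + 1·4 + 1·4 = 12.

12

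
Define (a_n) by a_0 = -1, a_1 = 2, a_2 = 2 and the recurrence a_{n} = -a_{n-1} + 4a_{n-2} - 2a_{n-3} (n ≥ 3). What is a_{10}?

-3928

The ordinary generating function has denominator 1 + z - 4z^2 + 2z^3.
Iterating the recurrence: a_0,…,a_{10} = -1, 2, 2, 8, -4, 32, -64, 200, -520, 1448, -3928.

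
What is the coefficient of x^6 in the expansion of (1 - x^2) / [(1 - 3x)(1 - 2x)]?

1848

The denominator gives the recurrence a_n = 5a_(n−1) − 6a_(n−2) for n ≥ 3; the numerator fixes a_0 = 1, a_1 = 5, a_2 = 18.
Iterating: 1, 5, 18, 60, 192, 600, 1848, so a_6 = 1848.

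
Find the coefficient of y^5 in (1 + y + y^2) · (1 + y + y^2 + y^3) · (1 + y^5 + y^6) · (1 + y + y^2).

(1 + y + y^2) has coefficients 1,1,1 for degrees 0…2.
(1 + y + y^2 + y^3) has coefficients 1,1,1,1,0,0 for degrees 0…5.
Multiplying by (1 + y^5 + y^6) gives running coefficients 1,1,1,1,0,1 for degrees 0…5.
Finally multiplying by (1 + y + y^2), the product of all factors after the first has coefficients 1,2,3,3,2,2 for degrees 0…5.
[y^5] = 1·2 + 1·2 + 1·3 = 7.

7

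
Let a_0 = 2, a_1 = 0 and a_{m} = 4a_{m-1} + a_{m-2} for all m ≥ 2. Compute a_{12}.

3524578

The ordinary generating function has denominator 1 - 4q - q^2.
Iterating the recurrence: a_0,…,a_{12} = 2, 0, 2, 8, 34, 144, 610, 2584, 10946, 46368, 196418, 832040, 3524578.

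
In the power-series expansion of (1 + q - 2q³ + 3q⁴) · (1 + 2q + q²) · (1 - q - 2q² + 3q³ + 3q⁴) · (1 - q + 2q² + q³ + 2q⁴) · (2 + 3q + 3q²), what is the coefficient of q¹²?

(1 + q - 2q³ + 3q⁴) has coefficients 1,1,0,-2,3 for degrees 0…4.
(1 + 2q + q²) has coefficients 1,2,1,0,0,0,0,0,0,0,0,0,0 for degrees 0…12.
Multiplying by (1 - q - 2q² + 3q³ + 3q⁴) gives running coefficients 1,1,-3,-2,7,9,3,0,0,0,0,0,0 for degrees 0…12.
Multiplying by (1 - q + 2q² + q³ + 2q⁴) gives running coefficients 1,0,-2,4,6,-3,0,18,29,21,6,0,0 for degrees 0…12.
Finally multiplying by (2 + 3q + 3q²), the product of all factors after the first has coefficients 2,3,-1,2,18,24,9,27,112,183,162,81,18 for degrees 0…12.
[q¹²] = 1·18 + 1·81 − 2·183 + 3·112 = 69.

69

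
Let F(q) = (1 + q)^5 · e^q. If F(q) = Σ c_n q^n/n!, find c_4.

The EGF product rule gives c_4 = Σ_{k_1+k_2=4} C(4; k_1,k_2) · ∏ g_i(k_i), where (1+q)^5 gives the falling factorial (5)_k; e^q gives (1)^k.
g_1(k) for k = 0…4: 1, 5, 20, 60, 120.
g_2(k) for k = 0…4: 1, 1, 1, 1, 1.
c_4 = Σ_k C(4,k)·g_1(k)·g_2(4−k) = 1·1·1 + 4·5·1 + 6·20·1 + 4·60·1 + 1·120·1 = 1 + 20 + 120 + 240 + 120 = 501.

501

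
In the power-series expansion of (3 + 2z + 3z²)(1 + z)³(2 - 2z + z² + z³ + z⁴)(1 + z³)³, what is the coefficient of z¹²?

(3 + 2z + 3z²) has coefficients 3,2,3 for degrees 0…2.
(1 + z)³ has coefficients 1,3,3,1,0,0,0,0,0,0,0,0,0 for degrees 0…12.
Multiplying by (2 - 2z + z² + z³ + z⁴) gives running coefficients 2,4,1,0,5,7,4,1,0,0,0,0,0 for degrees 0…12.
Finally multiplying by (1 + z³)³, the product of all factors after the first has coefficients 2,4,1,6,17,10,10,28,24,14,22,22,12 for degrees 0…12.
[z¹²] = 3·12 + 2·22 + 3·22 = 146.

146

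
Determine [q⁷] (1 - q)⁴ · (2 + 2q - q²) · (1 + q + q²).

5

(1 - q)⁴ has coefficients 1,-4,6,-4,1 for degrees 0…4.
(2 + 2q - q²) has coefficients 2,2,-1,0,0,0,0,0 for degrees 0…7.
Finally multiplying by (1 + q + q²), the product of all factors after the first has coefficients 2,4,3,1,-1,0,0,0 for degrees 0…7.
[q⁷] = 1·0 − 4·0 + 6·0 − 4·(-1) + 1·1 = 5.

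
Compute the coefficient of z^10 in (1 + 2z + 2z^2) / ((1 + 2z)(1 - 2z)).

1536

The denominator gives the recurrence a_n = 4a_(n−2) for n ≥ 3; the numerator fixes a_0 = 1, a_1 = 2, a_2 = 6.
Iterating: 1, 2, 6, 8, 24, 32, 96, 128, 384, 512, 1536, so a_10 = 1536.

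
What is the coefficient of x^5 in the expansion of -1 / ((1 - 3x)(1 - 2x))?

The denominator gives the recurrence a_n = 5a_(n−1) − 6a_(n−2) for n ≥ 2; the numerator fixes a_0 = -1, a_1 = -5.
Iterating: -1, -5, -19, -65, -211, -665, so a_5 = -665.

-665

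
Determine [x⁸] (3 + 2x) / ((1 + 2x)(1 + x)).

1023

Partial fractions give a closed form: a_n = (4)·(-2)^n + (-1)·(-1)^n.
At n = 8: a_8 = 1023.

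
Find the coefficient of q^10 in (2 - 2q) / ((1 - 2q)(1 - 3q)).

234148

Partial fractions give a closed form: a_n = (-2)·2^n + (4)·3^n.
At n = 10: a_10 = 234148.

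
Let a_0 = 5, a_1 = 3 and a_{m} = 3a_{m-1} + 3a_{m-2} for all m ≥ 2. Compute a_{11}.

The ordinary generating function has denominator 1 - 3z - 3z^2.
Iterating the recurrence: a_0,…,a_{11} = 5, 3, 24, 81, 315, 1188, 4509, 17091, 64800, 245673, 931419, 3531276.

3531276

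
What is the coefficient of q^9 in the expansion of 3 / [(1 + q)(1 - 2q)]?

1023

Partial fractions give a closed form: a_n = (1)·(-1)^n + (2)·2^n.
At n = 9: a_9 = 1023.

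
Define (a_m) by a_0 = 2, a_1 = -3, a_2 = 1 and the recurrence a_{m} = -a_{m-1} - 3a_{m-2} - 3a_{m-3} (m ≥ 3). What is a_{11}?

302

The ordinary generating function has denominator 1 + z + 3z^2 + 3z^3.
Iterating the recurrence: a_0,…,a_{11} = 2, -3, 1, 2, 4, -13, -5, 32, 22, -103, -59, 302.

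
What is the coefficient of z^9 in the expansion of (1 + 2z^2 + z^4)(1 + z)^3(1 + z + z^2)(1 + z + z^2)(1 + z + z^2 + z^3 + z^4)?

191

(1 + 2z^2 + z^4) has coefficients 1,0,2,0,1 for degrees 0…4.
(1 + z)^3 has coefficients 1,3,3,1,0,0,0,0,0,0 for degrees 0…9.
Multiplying by (1 + z + z^2) gives running coefficients 1,4,7,7,4,1,0,0,0,0 for degrees 0…9.
Multiplying by (1 + z + z^2) gives running coefficients 1,5,12,18,18,12,5,1,0,0 for degrees 0…9.
Finally multiplying by (1 + z + z^2 + z^3 + z^4), the product of all factors after the first has coefficients 1,6,18,36,54,65,65,54,36,18 for degrees 0…9.
[z^9] = 1·18 + 2·54 + 1·65 = 191.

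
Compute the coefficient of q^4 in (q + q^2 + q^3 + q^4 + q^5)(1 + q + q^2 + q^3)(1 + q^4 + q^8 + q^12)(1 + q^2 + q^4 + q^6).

6

(q + q^2 + q^3 + q^4 + q^5) has coefficients 0,1,1,1,1 for degrees 0…4.
(1 + q + q^2 + q^3) has coefficients 1,1,1,1,0 for degrees 0…4.
Multiplying by (1 + q^4 + q^8 + q^12) gives running coefficients 1,1,1,1,1 for degrees 0…4.
Finally multiplying by (1 + q^2 + q^4 + q^6), the product of all factors after the first has coefficients 1,1,2,2,3 for degrees 0…4.
[q^4] = 1·2 + 1·2 + 1·1 + 1·1 = 6.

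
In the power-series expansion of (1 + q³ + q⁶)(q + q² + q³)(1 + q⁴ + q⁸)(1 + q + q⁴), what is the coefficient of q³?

(1 + q³ + q⁶) has coefficients 1,0,0,1 for degrees 0…3.
(q + q² + q³) has coefficients 0,1,1,1 for degrees 0…3.
Multiplying by (1 + q⁴ + q⁸) gives running coefficients 0,1,1,1 for degrees 0…3.
Finally multiplying by (1 + q + q⁴), the product of all factors after the first has coefficients 0,1,2,2 for degrees 0…3.
[q³] = 1·2 + 1·0 = 2.

2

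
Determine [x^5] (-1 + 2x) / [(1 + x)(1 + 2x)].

125

Partial fractions give a closed form: a_n = (3)·(-1)^n + (-4)·(-2)^n.
At n = 5: a_5 = 125.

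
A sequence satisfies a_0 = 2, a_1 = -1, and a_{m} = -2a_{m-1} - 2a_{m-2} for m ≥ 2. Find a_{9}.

-16

The ordinary generating function has denominator 1 + 2t + 2t^2.
Iterating the recurrence: a_0,…,a_{9} = 2, -1, -2, 6, -8, 4, 8, -24, 32, -16.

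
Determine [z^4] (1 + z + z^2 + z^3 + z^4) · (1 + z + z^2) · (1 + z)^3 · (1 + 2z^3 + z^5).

(1 + z + z^2 + z^3 + z^4) has coefficients 1,1,1,1,1 for degrees 0…4.
(1 + z + z^2) has coefficients 1,1,1,0,0 for degrees 0…4.
Multiplying by (1 + z)^3 gives running coefficients 1,4,7,7,4 for degrees 0…4.
Finally multiplying by (1 + 2z^3 + z^5), the product of all factors after the first has coefficients 1,4,7,9,12 for degrees 0…4.
[z^4] = 1·12 + 1·9 + 1·7 + 1·4 + 1·1 = 33.

33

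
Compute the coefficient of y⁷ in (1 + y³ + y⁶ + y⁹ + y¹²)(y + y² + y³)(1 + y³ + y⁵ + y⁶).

4

(1 + y³ + y⁶ + y⁹ + y¹²) has coefficients 1,0,0,1,0,0,1,0 for degrees 0…7.
(y + y² + y³) has coefficients 0,1,1,1,0,0,0,0 for degrees 0…7.
Finally multiplying by (1 + y³ + y⁵ + y⁶), the product of all factors after the first has coefficients 0,1,1,1,1,1,2,2 for degrees 0…7.
[y⁷] = 1·2 + 1·1 + 1·1 = 4.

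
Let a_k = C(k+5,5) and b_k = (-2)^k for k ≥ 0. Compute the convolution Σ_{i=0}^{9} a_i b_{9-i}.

Write out a_i and b_{9-i} for i = 0,…,9 and sum the products.
Σ = 1·(-512) + 6·256 + 21·(-128) + 56·64 + 126·(-32) + 252·16 + 462·(-8) + 792·4 + 1287·(-2) + 2002·1 = 820.

820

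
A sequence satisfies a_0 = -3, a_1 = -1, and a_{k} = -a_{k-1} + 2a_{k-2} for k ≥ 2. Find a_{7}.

The ordinary generating function has denominator 1 + q - 2q^2.
Iterating the recurrence: a_0,…,a_{7} = -3, -1, -5, 3, -13, 19, -45, 83.

83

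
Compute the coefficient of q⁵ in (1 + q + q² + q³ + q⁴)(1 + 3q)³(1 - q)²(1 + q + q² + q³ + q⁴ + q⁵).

-1

(1 + q + q² + q³ + q⁴) has coefficients 1,1,1,1,1 for degrees 0…4.
(1 + 3q)³ has coefficients 1,9,27,27,0,0 for degrees 0…5.
Multiplying by (1 - q)² gives running coefficients 1,7,10,-18,-27,27 for degrees 0…5.
Finally multiplying by (1 + q + q² + q³ + q⁴ + q⁵), the product of all factors after the first has coefficients 1,8,18,0,-27,0 for degrees 0…5.
[q⁵] = 1·0 + 1·(-27) + 1·0 + 1·18 + 1·8 = -1.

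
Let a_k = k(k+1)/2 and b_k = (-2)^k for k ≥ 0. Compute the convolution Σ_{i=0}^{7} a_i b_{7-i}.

30

Write out a_i and b_{7-i} for i = 0,…,7 and sum the products.
Σ = 0·(-128) + 1·64 + 3·(-32) + 6·16 + 10·(-8) + 15·4 + 21·(-2) + 28·1 = 30.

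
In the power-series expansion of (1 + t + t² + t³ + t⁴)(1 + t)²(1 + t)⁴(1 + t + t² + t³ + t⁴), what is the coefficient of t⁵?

(1 + t + t² + t³ + t⁴) has coefficients 1,1,1,1,1 for degrees 0…4.
(1 + t)² has coefficients 1,2,1,0,0,0 for degrees 0…5.
Multiplying by (1 + t)⁴ gives running coefficients 1,6,15,20,15,6 for degrees 0…5.
Finally multiplying by (1 + t + t² + t³ + t⁴), the product of all factors after the first has coefficients 1,7,22,42,57,62 for degrees 0…5.
[t⁵] = 1·62 + 1·57 + 1·42 + 1·22 + 1·7 = 190.

190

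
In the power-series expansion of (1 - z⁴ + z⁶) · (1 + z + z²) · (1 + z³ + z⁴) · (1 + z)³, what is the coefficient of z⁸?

(1 - z⁴ + z⁶) has coefficients 1,0,0,0,-1,0,1 for degrees 0…6.
(1 + z + z²) has coefficients 1,1,1,0,0,0,0,0,0 for degrees 0…8.
Multiplying by (1 + z³ + z⁴) gives running coefficients 1,1,1,1,2,2,1,0,0 for degrees 0…8.
Finally multiplying by (1 + z)³, the product of all factors after the first has coefficients 1,4,7,8,9,12,14,11,5 for degrees 0…8.
[z⁸] = 1·5 − 1·9 + 1·7 = 3.

3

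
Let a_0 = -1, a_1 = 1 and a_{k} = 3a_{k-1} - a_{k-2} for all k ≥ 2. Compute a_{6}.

199

The ordinary generating function has denominator 1 - 3z + z^2.
Iterating the recurrence: a_0,…,a_{6} = -1, 1, 4, 11, 29, 76, 199.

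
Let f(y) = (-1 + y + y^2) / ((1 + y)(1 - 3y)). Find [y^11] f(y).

-73811

The denominator gives the recurrence a_n = 2a_(n−1) + 3a_(n−2) for n ≥ 3; the numerator fixes a_0 = -1, a_1 = -1, a_2 = -4.
Iterating: -1, -1, -4, -11, -34, -101, -304, -911, -2734, -8201, -24604, -73811, so a_11 = -73811.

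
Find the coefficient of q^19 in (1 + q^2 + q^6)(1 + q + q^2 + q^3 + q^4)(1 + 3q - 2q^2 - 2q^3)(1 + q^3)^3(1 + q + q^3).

(1 + q^2 + q^6) has coefficients 1,0,1,0,0,0,1 for degrees 0…6.
(1 + q + q^2 + q^3 + q^4) has coefficients 1,1,1,1,1,0,0,0,0,0,0,0,0,0,0,0,0,0,0,0 for degrees 0…19.
Multiplying by (1 + 3q - 2q^2 - 2q^3) gives running coefficients 1,4,2,0,0,-1,-4,-2,0,0,0,0,0,0,0,0,0,0,0,0 for degrees 0…19.
Multiplying by (1 + q^3)^3 gives running coefficients 1,4,2,3,12,5,-1,10,3,-11,-2,-1,-12,-6,-1,-4,-2,0,0,0 for degrees 0…19.
Finally multiplying by (1 + q + q^3), the product of all factors after the first has coefficients 1,5,6,6,19,19,7,21,18,-9,-3,0,-24,-20,-8,-17,-12,-3,-4,-2 for degrees 0…19.
[q^19] = 1·(-2) + 1·(-3) + 1·(-20) = -25.

-25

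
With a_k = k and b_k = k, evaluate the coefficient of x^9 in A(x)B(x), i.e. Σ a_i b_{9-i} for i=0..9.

120

Write out a_i and b_{9-i} for i = 0,…,9 and sum the products.
Σ = 0·9 + 1·8 + 2·7 + 3·6 + 4·5 + 5·4 + 6·3 + 7·2 + 8·1 + 9·0 = 120.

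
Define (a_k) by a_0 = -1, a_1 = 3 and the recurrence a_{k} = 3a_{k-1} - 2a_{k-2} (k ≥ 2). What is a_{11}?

8187

The ordinary generating function has denominator 1 - 3y + 2y^2.
Iterating the recurrence: a_0,…,a_{11} = -1, 3, 11, 27, 59, 123, 251, 507, 1019, 2043, 4091, 8187.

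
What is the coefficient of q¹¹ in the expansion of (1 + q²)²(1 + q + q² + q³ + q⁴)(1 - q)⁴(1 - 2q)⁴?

-531

(1 + q²)² has coefficients 1,0,2,0,1 for degrees 0…4.
(1 + q + q² + q³ + q⁴) has coefficients 1,1,1,1,1,0,0,0,0,0,0,0 for degrees 0…11.
Multiplying by (1 - q)⁴ gives running coefficients 1,-3,3,-1,0,-1,3,-3,1,0,0,0 for degrees 0…11.
Finally multiplying by (1 - 2q)⁴, the product of all factors after the first has coefficients 1,-11,51,-129,192,-169,91,-67,129,-192,168,-80 for degrees 0…11.
[q¹¹] = 1·(-80) + 2·(-192) + 1·(-67) = -531.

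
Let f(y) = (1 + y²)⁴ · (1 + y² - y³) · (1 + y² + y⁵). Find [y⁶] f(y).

20

(1 + y²)⁴ has coefficients 1,0,4,0,6,0,4 for degrees 0…6.
(1 + y² - y³) has coefficients 1,0,1,-1,0,0,0 for degrees 0…6.
Finally multiplying by (1 + y² + y⁵), the product of all factors after the first has coefficients 1,0,2,-1,1,0,0 for degrees 0…6.
[y⁶] = 1·0 + 4·1 + 6·2 + 4·1 = 20.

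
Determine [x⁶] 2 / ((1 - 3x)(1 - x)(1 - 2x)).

6050

Partial fractions give a closed form: a_n = (9)·3^n + (1)·1^n + (-8)·2^n.
At n = 6: a_6 = 6050.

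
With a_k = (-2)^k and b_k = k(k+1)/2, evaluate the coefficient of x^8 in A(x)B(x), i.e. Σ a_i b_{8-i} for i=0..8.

Write out a_i and b_{8-i} for i = 0,…,8 and sum the products.
Σ = 1·36 − 2·28 + 4·21 − 8·15 + 16·10 − 32·6 + 64·3 − 128·1 + 256·0 = -24.

-24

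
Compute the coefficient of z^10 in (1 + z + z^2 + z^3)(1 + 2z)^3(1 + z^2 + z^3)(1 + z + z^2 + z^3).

82

(1 + z + z^2 + z^3) has coefficients 1,1,1,1 for degrees 0…3.
(1 + 2z)^3 has coefficients 1,6,12,8,0,0,0,0,0,0,0 for degrees 0…10.
Multiplying by (1 + z^2 + z^3) gives running coefficients 1,6,13,15,18,20,8,0,0,0,0 for degrees 0…10.
Finally multiplying by (1 + z + z^2 + z^3), the product of all factors after the first has coefficients 1,7,20,35,52,66,61,46,28,8,0 for degrees 0…10.
[z^10] = 1·0 + 1·8 + 1·28 + 1·46 = 82.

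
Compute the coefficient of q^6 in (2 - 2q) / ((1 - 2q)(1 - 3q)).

2788

Partial fractions give a closed form: a_n = (-2)·2^n + (4)·3^n.
At n = 6: a_6 = 2788.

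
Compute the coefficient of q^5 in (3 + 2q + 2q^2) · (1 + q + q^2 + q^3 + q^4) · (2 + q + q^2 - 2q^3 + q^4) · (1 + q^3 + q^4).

48

(3 + 2q + 2q^2) has coefficients 3,2,2 for degrees 0…2.
(1 + q + q^2 + q^3 + q^4) has coefficients 1,1,1,1,1,0 for degrees 0…5.
Multiplying by (2 + q + q^2 - 2q^3 + q^4) gives running coefficients 2,3,4,2,3,1 for degrees 0…5.
Finally multiplying by (1 + q^3 + q^4), the product of all factors after the first has coefficients 2,3,4,4,8,8 for degrees 0…5.
[q^5] = 3·8 + 2·8 + 2·4 = 48.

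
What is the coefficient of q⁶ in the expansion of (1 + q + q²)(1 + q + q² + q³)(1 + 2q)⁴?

200

(1 + q + q²) has coefficients 1,1,1 for degrees 0…2.
(1 + q + q² + q³) has coefficients 1,1,1,1,0,0,0 for degrees 0…6.
Finally multiplying by (1 + 2q)⁴, the product of all factors after the first has coefficients 1,9,33,65,80,72,48 for degrees 0…6.
[q⁶] = 1·48 + 1·72 + 1·80 = 200.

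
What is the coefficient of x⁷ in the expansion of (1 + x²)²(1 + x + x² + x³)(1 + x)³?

16

(1 + x²)² has coefficients 1,0,2,0,1 for degrees 0…4.
(1 + x + x² + x³) has coefficients 1,1,1,1,0,0,0,0 for degrees 0…7.
Finally multiplying by (1 + x)³, the product of all factors after the first has coefficients 1,4,7,8,7,4,1,0 for degrees 0…7.
[x⁷] = 1·0 + 2·4 + 1·8 = 16.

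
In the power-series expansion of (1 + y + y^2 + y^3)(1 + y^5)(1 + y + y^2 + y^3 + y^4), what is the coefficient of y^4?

4

(1 + y + y^2 + y^3) has coefficients 1,1,1,1 for degrees 0…3.
(1 + y^5) has coefficients 1,0,0,0,0 for degrees 0…4.
Finally multiplying by (1 + y + y^2 + y^3 + y^4), the product of all factors after the first has coefficients 1,1,1,1,1 for degrees 0…4.
[y^4] = 1·1 + 1·1 + 1·1 + 1·1 = 4.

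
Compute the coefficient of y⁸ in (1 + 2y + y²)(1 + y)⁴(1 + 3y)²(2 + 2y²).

(1 + 2y + y²) has coefficients 1,2,1 for degrees 0…2.
(1 + y)⁴ has coefficients 1,4,6,4,1,0,0,0,0 for degrees 0…8.
Multiplying by (1 + 3y)² gives running coefficients 1,10,39,76,79,42,9,0,0 for degrees 0…8.
Finally multiplying by (2 + 2y²), the product of all factors after the first has coefficients 2,20,80,172,236,236,176,84,18 for degrees 0…8.
[y⁸] = 1·18 + 2·84 + 1·176 = 362.

362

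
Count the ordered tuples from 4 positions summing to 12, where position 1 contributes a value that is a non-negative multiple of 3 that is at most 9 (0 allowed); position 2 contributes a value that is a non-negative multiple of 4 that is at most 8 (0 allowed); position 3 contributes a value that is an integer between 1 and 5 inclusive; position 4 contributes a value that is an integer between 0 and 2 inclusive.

14

The generating function for the choices is (1 + x^3 + x^6 + x^9)·(1 + x^4 + x^8)·(x + x^2 + x^3 + x^4 + x^5)·(1 + x + x^2); the count is [x^12].
(1 + x^3 + x^6 + x^9) has coefficients 1,0,0,1,0,0,1,0,0,1 for degrees 0…9.
(1 + x^4 + x^8) has coefficients 1,0,0,0,1,0,0,0,1,0,0,0,0 for degrees 0…12.
Multiplying by (x + x^2 + x^3 + x^4 + x^5) gives running coefficients 0,1,1,1,1,2,1,1,1,2,1,1,1 for degrees 0…12.
Finally multiplying by (1 + x + x^2), the product of all factors after the first has coefficients 0,1,2,3,3,4,4,4,3,4,4,4,3 for degrees 0…12.
[x^12] = 1·3 + 1·4 + 1·4 + 1·3 = 14.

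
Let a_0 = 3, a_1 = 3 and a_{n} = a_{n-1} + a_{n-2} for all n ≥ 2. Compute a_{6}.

39

The ordinary generating function has denominator 1 - t - t^2.
Iterating the recurrence: a_0,…,a_{6} = 3, 3, 6, 9, 15, 24, 39.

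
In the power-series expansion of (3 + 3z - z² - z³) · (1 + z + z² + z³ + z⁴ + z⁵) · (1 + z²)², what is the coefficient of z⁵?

18

(3 + 3z - z² - z³) has coefficients 3,3,-1,-1 for degrees 0…3.
(1 + z + z² + z³ + z⁴ + z⁵) has coefficients 1,1,1,1,1,1 for degrees 0…5.
Finally multiplying by (1 + z²)², the product of all factors after the first has coefficients 1,1,3,3,4,4 for degrees 0…5.
[z⁵] = 3·4 + 3·4 − 1·3 − 1·3 = 18.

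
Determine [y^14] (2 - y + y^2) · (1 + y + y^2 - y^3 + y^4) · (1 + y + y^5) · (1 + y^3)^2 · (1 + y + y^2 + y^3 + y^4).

(2 - y + y^2) has coefficients 2,-1,1 for degrees 0…2.
(1 + y + y^2 - y^3 + y^4) has coefficients 1,1,1,-1,1,0,0,0,0,0,0,0,0,0,0 for degrees 0…14.
Multiplying by (1 + y + y^5) gives running coefficients 1,2,2,0,0,2,1,1,-1,1,0,0,0,0,0 for degrees 0…14.
Multiplying by (1 + y^3)^2 gives running coefficients 1,2,2,2,4,6,2,3,5,3,2,0,3,1,-1 for degrees 0…14.
Finally multiplying by (1 + y + y^2 + y^3 + y^4), the product of all factors after the first has coefficients 1,3,5,7,11,16,16,17,20,19,15,13,13,9,5 for degrees 0…14.
[y^14] = 2·5 − 1·9 + 1·13 = 14.

14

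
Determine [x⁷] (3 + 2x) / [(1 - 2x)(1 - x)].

Partial fractions give a closed form: a_n = (8)·2^n + (-5)·1^n.
At n = 7: a_7 = 1019.

1019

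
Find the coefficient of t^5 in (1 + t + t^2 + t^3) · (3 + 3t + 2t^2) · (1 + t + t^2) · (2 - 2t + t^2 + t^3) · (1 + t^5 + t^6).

33

(1 + t + t^2 + t^3) has coefficients 1,1,1,1 for degrees 0…3.
(3 + 3t + 2t^2) has coefficients 3,3,2,0,0,0 for degrees 0…5.
Multiplying by (1 + t + t^2) gives running coefficients 3,6,8,5,2,0 for degrees 0…5.
Multiplying by (2 - 2t + t^2 + t^3) gives running coefficients 6,6,7,3,8,9 for degrees 0…5.
Finally multiplying by (1 + t^5 + t^6), the product of all factors after the first has coefficients 6,6,7,3,8,15 for degrees 0…5.
[t^5] = 1·15 + 1·8 + 1·3 + 1·7 = 33.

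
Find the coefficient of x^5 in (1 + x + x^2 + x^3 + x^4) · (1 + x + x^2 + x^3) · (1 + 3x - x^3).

12

(1 + x + x^2 + x^3 + x^4) has coefficients 1,1,1,1,1 for degrees 0…4.
(1 + x + x^2 + x^3) has coefficients 1,1,1,1,0,0 for degrees 0…5.
Finally multiplying by (1 + 3x - x^3), the product of all factors after the first has coefficients 1,4,4,3,2,-1 for degrees 0…5.
[x^5] = 1·(-1) + 1·2 + 1·3 + 1·4 + 1·4 = 12.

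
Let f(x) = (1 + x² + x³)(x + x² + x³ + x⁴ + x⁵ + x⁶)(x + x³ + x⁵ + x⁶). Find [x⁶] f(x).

6

(1 + x² + x³) has coefficients 1,0,1,1 for degrees 0…3.
(x + x² + x³ + x⁴ + x⁵ + x⁶) has coefficients 0,1,1,1,1,1,1 for degrees 0…6.
Finally multiplying by (x + x³ + x⁵ + x⁶), the product of all factors after the first has coefficients 0,0,1,1,2,2,3 for degrees 0…6.
[x⁶] = 1·3 + 1·2 + 1·1 = 6.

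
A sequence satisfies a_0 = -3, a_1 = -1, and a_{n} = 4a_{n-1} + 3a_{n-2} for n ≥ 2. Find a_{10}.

-2599693

The ordinary generating function has denominator 1 - 4x - 3x^2.
Iterating the recurrence: a_0,…,a_{10} = -3, -1, -13, -55, -259, -1201, -5581, -25927, -120451, -559585, -2599693.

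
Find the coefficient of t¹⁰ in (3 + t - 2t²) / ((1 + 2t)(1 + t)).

The denominator gives the recurrence a_n = −3a_(n−1) − 2a_(n−2) for n ≥ 3; the numerator fixes a_0 = 3, a_1 = -8, a_2 = 16.
Iterating: 3, -8, 16, -32, 64, -128, 256, -512, 1024, -2048, 4096, so a_10 = 4096.

4096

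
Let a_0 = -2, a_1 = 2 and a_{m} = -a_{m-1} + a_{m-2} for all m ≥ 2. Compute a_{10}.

The ordinary generating function has denominator 1 + z - z^2.
Iterating the recurrence: a_0,…,a_{10} = -2, 2, -4, 6, -10, 16, -26, 42, -68, 110, -178.

-178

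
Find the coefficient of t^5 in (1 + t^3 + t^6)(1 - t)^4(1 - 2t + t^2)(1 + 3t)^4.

(1 + t^3 + t^6) has coefficients 1,0,0,1,0,0 for degrees 0…5.
(1 - t)^4 has coefficients 1,-4,6,-4,1,0 for degrees 0…5.
Multiplying by (1 - 2t + t^2) gives running coefficients 1,-6,15,-20,15,-6 for degrees 0…5.
Finally multiplying by (1 + 3t)^4, the product of all factors after the first has coefficients 1,6,-3,-56,18,228 for degrees 0…5.
[t^5] = 1·228 + 1·(-3) = 225.

225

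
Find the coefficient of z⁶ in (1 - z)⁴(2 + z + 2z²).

(1 - z)⁴ has coefficients 1,-4,6,-4,1 for degrees 0…4.
(2 + z + 2z²) has coefficients 2,1,2,0,0,0,0 for degrees 0…6.
[z⁶] = 1·0 − 4·0 + 6·0 − 4·0 + 1·2 = 2.

2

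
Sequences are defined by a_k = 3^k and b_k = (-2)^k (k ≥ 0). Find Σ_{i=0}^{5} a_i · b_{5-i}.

The convolution is the x^5 coefficient of A(x)B(x).
Σ = 1·(-32) + 3·16 + 9·(-8) + 27·4 + 81·(-2) + 243·1 = 133.

133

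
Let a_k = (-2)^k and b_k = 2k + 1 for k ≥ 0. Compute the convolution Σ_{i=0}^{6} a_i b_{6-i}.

This is [x^6] in the product of the two ordinary generating functions.
Σ = 1·13 − 2·11 + 4·9 − 8·7 + 16·5 − 32·3 + 64·1 = 19.

19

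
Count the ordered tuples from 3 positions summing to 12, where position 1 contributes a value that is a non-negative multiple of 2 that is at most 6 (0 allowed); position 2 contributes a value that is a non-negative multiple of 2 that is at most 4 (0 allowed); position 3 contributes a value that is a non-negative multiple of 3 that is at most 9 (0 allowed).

3

The generating function for the choices is (1 + x^2 + x^4 + x^6)·(1 + x^2 + x^4)·(1 + x^3 + x^6 + x^9); the count is [x^12].
(1 + x^2 + x^4 + x^6) has coefficients 1,0,1,0,1,0,1 for degrees 0…6.
(1 + x^2 + x^4) has coefficients 1,0,1,0,1,0,0,0,0,0,0,0,0 for degrees 0…12.
Finally multiplying by (1 + x^3 + x^6 + x^9), the product of all factors after the first has coefficients 1,0,1,1,1,1,1,1,1,1,1,1,0 for degrees 0…12.
[x^12] = 1·0 + 1·1 + 1·1 + 1·1 = 3.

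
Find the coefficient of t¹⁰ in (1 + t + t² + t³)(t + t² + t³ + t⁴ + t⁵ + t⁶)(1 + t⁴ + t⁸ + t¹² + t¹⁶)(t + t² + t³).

18

(1 + t + t² + t³) has coefficients 1,1,1,1 for degrees 0…3.
(t + t² + t³ + t⁴ + t⁵ + t⁶) has coefficients 0,1,1,1,1,1,1,0,0,0,0 for degrees 0…10.
Multiplying by (1 + t⁴ + t⁸ + t¹² + t¹⁶) gives running coefficients 0,1,1,1,1,2,2,1,1,2,2 for degrees 0…10.
Finally multiplying by (t + t² + t³), the product of all factors after the first has coefficients 0,0,1,2,3,3,4,5,5,4,4 for degrees 0…10.
[t¹⁰] = 1·4 + 1·4 + 1·5 + 1·5 = 18.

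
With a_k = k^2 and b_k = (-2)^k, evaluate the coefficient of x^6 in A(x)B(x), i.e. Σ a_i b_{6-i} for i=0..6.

10

The convolution is the x^6 coefficient of A(x)B(x).
Σ = 0·64 + 1·(-32) + 4·16 + 9·(-8) + 16·4 + 25·(-2) + 36·1 = 10.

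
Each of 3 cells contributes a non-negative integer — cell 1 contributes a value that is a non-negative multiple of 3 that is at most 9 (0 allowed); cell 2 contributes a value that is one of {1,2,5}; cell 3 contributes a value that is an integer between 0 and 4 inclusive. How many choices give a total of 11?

6

The generating function for the choices is (1 + q^3 + q^6 + q^9)·(q + q^2 + q^5)·(1 + q + q^2 + q^3 + q^4); the count is [q^11].
(1 + q^3 + q^6 + q^9) has coefficients 1,0,0,1,0,0,1,0,0,1 for degrees 0…9.
(q + q^2 + q^5) has coefficients 0,1,1,0,0,1,0,0,0,0,0,0 for degrees 0…11.
Finally multiplying by (1 + q + q^2 + q^3 + q^4), the product of all factors after the first has coefficients 0,1,2,2,2,3,2,1,1,1,0,0 for degrees 0…11.
[q^11] = 1·0 + 1·1 + 1·3 + 1·2 = 6.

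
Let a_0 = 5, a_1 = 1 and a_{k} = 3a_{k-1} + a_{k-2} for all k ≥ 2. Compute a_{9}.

The ordinary generating function has denominator 1 - 3y - y^2.
Iterating the recurrence: a_0,…,a_{9} = 5, 1, 8, 25, 83, 274, 905, 2989, 9872, 32605.

32605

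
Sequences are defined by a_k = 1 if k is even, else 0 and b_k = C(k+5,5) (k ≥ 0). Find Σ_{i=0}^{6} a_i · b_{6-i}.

The convolution is the t^6 coefficient of A(t)B(t).
Σ = 1·462 + 0·252 + 1·126 + 0·56 + 1·21 + 0·6 + 1·1 = 610.

610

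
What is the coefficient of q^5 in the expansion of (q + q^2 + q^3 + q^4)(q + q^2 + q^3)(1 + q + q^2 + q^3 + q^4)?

(q + q^2 + q^3 + q^4) has coefficients 0,1,1,1,1 for degrees 0…4.
(q + q^2 + q^3) has coefficients 0,1,1,1,0,0 for degrees 0…5.
Finally multiplying by (1 + q + q^2 + q^3 + q^4), the product of all factors after the first has coefficients 0,1,2,3,3,3 for degrees 0…5.
[q^5] = 1·3 + 1·3 + 1·2 + 1·1 = 9.

9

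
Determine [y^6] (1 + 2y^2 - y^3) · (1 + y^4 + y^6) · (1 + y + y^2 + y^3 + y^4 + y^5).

(1 + 2y^2 - y^3) has coefficients 1,0,2,-1 for degrees 0…3.
(1 + y^4 + y^6) has coefficients 1,0,0,0,1,0,1 for degrees 0…6.
Finally multiplying by (1 + y + y^2 + y^3 + y^4 + y^5), the product of all factors after the first has coefficients 1,1,1,1,2,2,2 for degrees 0…6.
[y^6] = 1·2 + 2·2 − 1·1 = 5.

5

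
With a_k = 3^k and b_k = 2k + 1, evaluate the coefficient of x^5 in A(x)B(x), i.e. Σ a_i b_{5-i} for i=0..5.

722

The convolution is the x^5 coefficient of A(x)B(x).
Σ = 1·11 + 3·9 + 9·7 + 27·5 + 81·3 + 243·1 = 722.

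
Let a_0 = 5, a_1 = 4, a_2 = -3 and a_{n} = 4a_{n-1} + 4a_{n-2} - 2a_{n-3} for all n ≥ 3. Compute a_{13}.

The ordinary generating function has denominator 1 - 4z - 4z^2 + 2z^3.
Iterating the recurrence: a_0,…,a_{13} = 5, 4, -3, -6, -44, -194, -940, -4448, -21164, -100568, -478032, -2272072, -10799280, -51329344.

-51329344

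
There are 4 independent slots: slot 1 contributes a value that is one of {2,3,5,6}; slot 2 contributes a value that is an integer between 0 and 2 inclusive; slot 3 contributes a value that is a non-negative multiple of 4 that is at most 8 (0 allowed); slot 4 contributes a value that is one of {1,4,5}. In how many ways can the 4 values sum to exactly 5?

The generating function for the choices is (x^2 + x^3 + x^5 + x^6)·(1 + x + x^2)·(1 + x^4 + x^8)·(x + x^4 + x^5); the count is [x^5].
(x^2 + x^3 + x^5 + x^6) has coefficients 0,0,1,1,0,1 for degrees 0…5.
(1 + x + x^2) has coefficients 1,1,1,0,0,0 for degrees 0…5.
Multiplying by (1 + x^4 + x^8) gives running coefficients 1,1,1,0,1,1 for degrees 0…5.
Finally multiplying by (x + x^4 + x^5), the product of all factors after the first has coefficients 0,1,1,1,1,3 for degrees 0…5.
[x^5] = 1·1 + 1·1 + 1·0 = 2.

2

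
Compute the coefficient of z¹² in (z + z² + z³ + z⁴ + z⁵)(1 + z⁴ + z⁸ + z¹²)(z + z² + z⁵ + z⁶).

(z + z² + z³ + z⁴ + z⁵) has coefficients 0,1,1,1,1,1 for degrees 0…5.
(1 + z⁴ + z⁸ + z¹²) has coefficients 1,0,0,0,1,0,0,0,1,0,0,0,1 for degrees 0…12.
Finally multiplying by (z + z² + z⁵ + z⁶), the product of all factors after the first has coefficients 0,1,1,0,0,2,2,0,0,2,2,0,0 for degrees 0…12.
[z¹²] = 1·0 + 1·2 + 1·2 + 1·0 + 1·0 = 4.

4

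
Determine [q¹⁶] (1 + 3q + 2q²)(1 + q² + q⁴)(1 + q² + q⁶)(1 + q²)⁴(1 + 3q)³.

(1 + 3q + 2q²) has coefficients 1,3,2 for degrees 0…2.
(1 + q² + q⁴) has coefficients 1,0,1,0,1,0,0,0,0,0,0,0,0,0,0,0,0 for degrees 0…16.
Multiplying by (1 + q² + q⁶) gives running coefficients 1,0,2,0,2,0,2,0,1,0,1,0,0,0,0,0,0 for degrees 0…16.
Multiplying by (1 + q²)⁴ gives running coefficients 1,0,6,0,16,0,26,0,30,0,27,0,20,0,12,0,5 for degrees 0…16.
Finally multiplying by (1 + 3q)³, the product of all factors after the first has coefficients 1,9,33,81,178,306,458,666,732,972,837,1053,749,909,552,648,329 for degrees 0…16.
[q¹⁶] = 1·329 + 3·648 + 2·552 = 3377.

3377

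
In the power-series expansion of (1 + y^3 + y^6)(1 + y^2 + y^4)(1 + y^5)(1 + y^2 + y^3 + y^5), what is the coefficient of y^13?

6

(1 + y^3 + y^6) has coefficients 1,0,0,1,0,0,1 for degrees 0…6.
(1 + y^2 + y^4) has coefficients 1,0,1,0,1,0,0,0,0,0,0,0,0,0 for degrees 0…13.
Multiplying by (1 + y^5) gives running coefficients 1,0,1,0,1,1,0,1,0,1,0,0,0,0 for degrees 0…13.
Finally multiplying by (1 + y^2 + y^3 + y^5), the product of all factors after the first has coefficients 1,0,2,1,2,3,1,4,1,3,2,1,2,0 for degrees 0…13.
[y^13] = 1·0 + 1·2 + 1·4 = 6.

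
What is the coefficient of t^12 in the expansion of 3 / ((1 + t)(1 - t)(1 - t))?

21

The denominator gives the recurrence a_n = a_(n−1) + a_(n−2) − a_(n−3) for n ≥ 3; the numerator fixes a_0 = 3, a_1 = 3, a_2 = 6.
Iterating: 3, 3, 6, 6, 9, 9, 12, 12, 15, 15, 18, 18, 21, so a_12 = 21.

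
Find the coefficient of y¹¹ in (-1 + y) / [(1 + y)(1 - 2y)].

-682

Partial fractions give a closed form: a_n = (-2/3)·(-1)^n + (-1/3)·2^n.
At n = 11: a_11 = -682.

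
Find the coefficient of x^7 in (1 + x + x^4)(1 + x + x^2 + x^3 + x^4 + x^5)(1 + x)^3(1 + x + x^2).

61

(1 + x + x^4) has coefficients 1,1,0,0,1 for degrees 0…4.
(1 + x + x^2 + x^3 + x^4 + x^5) has coefficients 1,1,1,1,1,1,0,0 for degrees 0…7.
Multiplying by (1 + x)^3 gives running coefficients 1,4,7,8,8,8,7,4 for degrees 0…7.
Finally multiplying by (1 + x + x^2), the product of all factors after the first has coefficients 1,5,12,19,23,24,23,19 for degrees 0…7.
[x^7] = 1·19 + 1·23 + 1·19 = 61.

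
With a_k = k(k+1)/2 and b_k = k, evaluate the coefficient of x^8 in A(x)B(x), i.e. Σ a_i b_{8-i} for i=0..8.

210

Write out a_i and b_{8-i} for i = 0,…,8 and sum the products.
Σ = 0·8 + 1·7 + 3·6 + 6·5 + 10·4 + 15·3 + 21·2 + 28·1 + 36·0 = 210.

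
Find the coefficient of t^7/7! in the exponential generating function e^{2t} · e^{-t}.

1

The EGF product rule gives c_7 = Σ_{k_1+k_2=7} C(7; k_1,k_2) · ∏ g_i(k_i), where e^{2t} gives (2)^k; e^{-t} gives (-1)^k.
g_1(k) for k = 0…7: 1, 2, 4, 8, 16, 32, 64, 128.
g_2(k) for k = 0…7: 1, -1, 1, -1, 1, -1, 1, -1.
c_7 = Σ_k C(7,k)·g_1(k)·g_2(7−k) = 1·1·(-1) + 7·2·1 + 21·4·(-1) + 35·8·1 + 35·16·(-1) + 21·32·1 + 7·64·(-1) + 1·128·1 = −1 + 14 − 84 + 280 − 560 + 672 − 448 + 128 = 1.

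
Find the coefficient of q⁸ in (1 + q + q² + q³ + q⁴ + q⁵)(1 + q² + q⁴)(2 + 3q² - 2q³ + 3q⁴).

11

(1 + q + q² + q³ + q⁴ + q⁵) has coefficients 1,1,1,1,1,1 for degrees 0…5.
(1 + q² + q⁴) has coefficients 1,0,1,0,1,0,0,0,0 for degrees 0…8.
Finally multiplying by (2 + 3q² - 2q³ + 3q⁴), the product of all factors after the first has coefficients 2,0,5,-2,8,-2,6,-2,3 for degrees 0…8.
[q⁸] = 1·3 + 1·(-2) + 1·6 + 1·(-2) + 1·8 + 1·(-2) = 11.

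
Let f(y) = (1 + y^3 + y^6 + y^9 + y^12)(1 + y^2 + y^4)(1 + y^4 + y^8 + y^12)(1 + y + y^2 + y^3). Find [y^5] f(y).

5

(1 + y^3 + y^6 + y^9 + y^12) has coefficients 1,0,0,1,0,0 for degrees 0…5.
(1 + y^2 + y^4) has coefficients 1,0,1,0,1,0 for degrees 0…5.
Multiplying by (1 + y^4 + y^8 + y^12) gives running coefficients 1,0,1,0,2,0 for degrees 0…5.
Finally multiplying by (1 + y + y^2 + y^3), the product of all factors after the first has coefficients 1,1,2,2,3,3 for degrees 0…5.
[y^5] = 1·3 + 1·2 = 5.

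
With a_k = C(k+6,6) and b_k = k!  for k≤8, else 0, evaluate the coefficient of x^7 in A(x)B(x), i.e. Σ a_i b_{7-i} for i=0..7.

Write out a_i and b_{7-i} for i = 0,…,7 and sum the products.
Σ = 1·5040 + 7·720 + 28·120 + 84·24 + 210·6 + 462·2 + 924·1 + 1716·1 = 20280.

20280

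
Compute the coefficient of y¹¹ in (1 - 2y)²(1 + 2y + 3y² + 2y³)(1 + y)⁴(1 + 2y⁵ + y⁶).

100

(1 - 2y)² has coefficients 1,-4,4 for degrees 0…2.
(1 + 2y + 3y² + 2y³) has coefficients 1,2,3,2,0,0,0,0,0,0,0,0 for degrees 0…11.
Multiplying by (1 + y)⁴ gives running coefficients 1,6,17,30,35,26,11,2,0,0,0,0 for degrees 0…11.
Finally multiplying by (1 + 2y⁵ + y⁶), the product of all factors after the first has coefficients 1,6,17,30,35,28,24,42,77,100,87,48 for degrees 0…11.
[y¹¹] = 1·48 − 4·87 + 4·100 = 100.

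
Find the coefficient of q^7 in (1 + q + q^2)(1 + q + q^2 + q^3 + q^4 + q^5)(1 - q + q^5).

(1 + q + q^2) has coefficients 1,1,1 for degrees 0…2.
(1 + q + q^2 + q^3 + q^4 + q^5) has coefficients 1,1,1,1,1,1,0,0 for degrees 0…7.
Finally multiplying by (1 - q + q^5), the product of all factors after the first has coefficients 1,0,0,0,0,1,0,1 for degrees 0…7.
[q^7] = 1·1 + 1·0 + 1·1 = 2.

2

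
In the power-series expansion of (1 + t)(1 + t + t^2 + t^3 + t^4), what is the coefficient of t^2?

2

(1 + t) has coefficients 1,1 for degrees 0…1.
(1 + t + t^2 + t^3 + t^4) has coefficients 1,1,1 for degrees 0…2.
[t^2] = 1·1 + 1·1 = 2.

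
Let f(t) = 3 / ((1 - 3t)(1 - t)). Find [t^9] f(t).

88572

The denominator gives the recurrence a_n = 4a_(n−1) − 3a_(n−2) for n ≥ 2; the numerator fixes a_0 = 3, a_1 = 12.
Iterating: 3, 12, 39, 120, 363, 1092, 3279, 9840, 29523, 88572, so a_9 = 88572.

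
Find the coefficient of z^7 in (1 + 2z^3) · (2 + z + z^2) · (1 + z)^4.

(1 + 2z^3) has coefficients 1,0,0,2 for degrees 0…3.
(2 + z + z^2) has coefficients 2,1,1,0,0,0,0,0 for degrees 0…7.
Finally multiplying by (1 + z)^4, the product of all factors after the first has coefficients 2,9,17,18,12,5,1,0 for degrees 0…7.
[z^7] = 1·0 + 2·12 = 24.

24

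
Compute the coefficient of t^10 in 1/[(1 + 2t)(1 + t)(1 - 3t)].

Partial fractions give a closed form: a_n = (4/5)·(-2)^n + (-1/4)·(-1)^n + (9/20)·3^n.
At n = 10: a_10 = 27391.

27391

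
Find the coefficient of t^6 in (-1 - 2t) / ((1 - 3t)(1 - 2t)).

-3389

The denominator gives the recurrence a_n = 5a_(n−1) − 6a_(n−2) for n ≥ 3; the numerator fixes a_0 = -1, a_1 = -7, a_2 = -29.
Iterating: -1, -7, -29, -103, -341, -1087, -3389, so a_6 = -3389.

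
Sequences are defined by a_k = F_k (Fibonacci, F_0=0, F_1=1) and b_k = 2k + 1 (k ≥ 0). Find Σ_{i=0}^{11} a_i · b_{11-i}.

960

Write out a_i and b_{11-i} for i = 0,…,11 and sum the products.
Σ = 0·23 + 1·21 + 1·19 + 2·17 + 3·15 + 5·13 + 8·11 + 13·9 + 21·7 + 34·5 + 55·3 + 89·1 = 960.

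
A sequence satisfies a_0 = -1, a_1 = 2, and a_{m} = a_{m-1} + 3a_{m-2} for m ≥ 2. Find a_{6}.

23

The ordinary generating function has denominator 1 - y - 3y^2.
Iterating the recurrence: a_0,…,a_{6} = -1, 2, -1, 5, 2, 17, 23.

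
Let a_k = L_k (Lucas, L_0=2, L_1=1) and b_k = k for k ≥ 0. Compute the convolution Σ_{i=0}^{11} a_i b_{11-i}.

The convolution is the x^11 coefficient of A(x)B(x).
Σ = 2·11 + 1·10 + 3·9 + 4·8 + 7·7 + 11·6 + 18·5 + 29·4 + 47·3 + 76·2 + 123·1 + 199·0 = 828.

828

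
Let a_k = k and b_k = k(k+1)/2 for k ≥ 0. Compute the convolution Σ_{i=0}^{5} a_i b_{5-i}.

This is [x^5] in the product of the two ordinary generating functions.
Σ = 0·15 + 1·10 + 2·6 + 3·3 + 4·1 + 5·0 = 35.

35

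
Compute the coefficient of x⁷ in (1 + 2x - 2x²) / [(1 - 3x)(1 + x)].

2370

The denominator gives the recurrence a_n = 2a_(n−1) + 3a_(n−2) for n ≥ 3; the numerator fixes a_0 = 1, a_1 = 4, a_2 = 9.
Iterating: 1, 4, 9, 30, 87, 264, 789, 2370, so a_7 = 2370.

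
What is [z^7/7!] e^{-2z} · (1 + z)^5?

-1248

The EGF product rule gives c_7 = Σ_{k_1+k_2=7} C(7; k_1,k_2) · ∏ g_i(k_i), where e^{-2z} gives (-2)^k; (1+z)^5 gives the falling factorial (5)_k.
g_1(k) for k = 0…7: 1, -2, 4, -8, 16, -32, 64, -128.
g_2(k) for k = 0…7: 1, 5, 20, 60, 120, 120, 0, 0.
c_7 = Σ_k C(7,k)·g_1(k)·g_2(7−k) = 21·4·120 + 35·(-8)·120 + 35·16·60 + 21·(-32)·20 + 7·64·5 + 1·(-128)·1 = 10080 − 33600 + 33600 − 13440 + 2240 − 128 = -1248.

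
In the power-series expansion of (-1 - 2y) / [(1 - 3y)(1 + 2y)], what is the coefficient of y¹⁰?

-59049

Partial fractions give a closed form: a_n = (-1)·3^n.
At n = 10: a_10 = -59049.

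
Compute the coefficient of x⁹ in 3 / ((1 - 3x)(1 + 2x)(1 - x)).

52734

Partial fractions give a closed form: a_n = (27/10)·3^n + (4/5)·(-2)^n + (-1/2)·1^n.
At n = 9: a_9 = 52734.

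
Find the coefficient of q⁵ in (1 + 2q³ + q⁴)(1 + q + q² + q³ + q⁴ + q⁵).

4

(1 + 2q³ + q⁴) has coefficients 1,0,0,2,1 for degrees 0…4.
(1 + q + q² + q³ + q⁴ + q⁵) has coefficients 1,1,1,1,1,1 for degrees 0…5.
[q⁵] = 1·1 + 2·1 + 1·1 = 4.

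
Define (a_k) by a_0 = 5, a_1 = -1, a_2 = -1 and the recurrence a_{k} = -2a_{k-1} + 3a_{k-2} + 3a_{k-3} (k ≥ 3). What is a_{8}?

The ordinary generating function has denominator 1 + 2t - 3t^2 - 3t^3.
Iterating the recurrence: a_0,…,a_{8} = 5, -1, -1, 14, -34, 107, -274, 767, -2035.

-2035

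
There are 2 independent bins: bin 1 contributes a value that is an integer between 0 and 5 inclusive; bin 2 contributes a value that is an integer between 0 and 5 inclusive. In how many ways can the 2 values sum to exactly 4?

The generating function for the choices is (1 + q + q^2 + q^3 + q^4 + q^5)·(1 + q + q^2 + q^3 + q^4 + q^5); the count is [q^4].
(1 + q + q^2 + q^3 + q^4 + q^5) has coefficients 1,1,1,1,1 for degrees 0…4.
(1 + q + q^2 + q^3 + q^4 + q^5) has coefficients 1,1,1,1,1 for degrees 0…4.
[q^4] = 1·1 + 1·1 + 1·1 + 1·1 + 1·1 = 5.

5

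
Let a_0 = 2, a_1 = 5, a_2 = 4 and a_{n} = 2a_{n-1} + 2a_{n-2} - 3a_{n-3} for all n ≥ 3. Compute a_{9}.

1140

The ordinary generating function has denominator 1 - 2z - 2z^2 + 3z^3.
Iterating the recurrence: a_0,…,a_{9} = 2, 5, 4, 12, 17, 46, 90, 221, 484, 1140.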